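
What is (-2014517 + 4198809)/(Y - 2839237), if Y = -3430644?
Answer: -2184292/6269881 ≈ -0.34838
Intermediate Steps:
(-2014517 + 4198809)/(Y - 2839237) = (-2014517 + 4198809)/(-3430644 - 2839237) = 2184292/(-6269881) = 2184292*(-1/6269881) = -2184292/6269881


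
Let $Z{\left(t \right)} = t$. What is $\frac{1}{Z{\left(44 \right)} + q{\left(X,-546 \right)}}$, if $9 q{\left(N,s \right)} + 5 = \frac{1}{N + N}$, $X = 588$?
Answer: $\frac{10584}{459817} \approx 0.023018$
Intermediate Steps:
$q{\left(N,s \right)} = - \frac{5}{9} + \frac{1}{18 N}$ ($q{\left(N,s \right)} = - \frac{5}{9} + \frac{1}{9 \left(N + N\right)} = - \frac{5}{9} + \frac{1}{9 \cdot 2 N} = - \frac{5}{9} + \frac{\frac{1}{2} \frac{1}{N}}{9} = - \frac{5}{9} + \frac{1}{18 N}$)
$\frac{1}{Z{\left(44 \right)} + q{\left(X,-546 \right)}} = \frac{1}{44 + \frac{1 - 5880}{18 \cdot 588}} = \frac{1}{44 + \frac{1}{18} \cdot \frac{1}{588} \left(1 - 5880\right)} = \frac{1}{44 + \frac{1}{18} \cdot \frac{1}{588} \left(-5879\right)} = \frac{1}{44 - \frac{5879}{10584}} = \frac{1}{\frac{459817}{10584}} = \frac{10584}{459817}$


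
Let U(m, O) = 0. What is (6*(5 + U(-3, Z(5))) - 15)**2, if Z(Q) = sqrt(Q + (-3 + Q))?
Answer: 225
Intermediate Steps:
Z(Q) = sqrt(-3 + 2*Q)
(6*(5 + U(-3, Z(5))) - 15)**2 = (6*(5 + 0) - 15)**2 = (6*5 - 15)**2 = (30 - 15)**2 = 15**2 = 225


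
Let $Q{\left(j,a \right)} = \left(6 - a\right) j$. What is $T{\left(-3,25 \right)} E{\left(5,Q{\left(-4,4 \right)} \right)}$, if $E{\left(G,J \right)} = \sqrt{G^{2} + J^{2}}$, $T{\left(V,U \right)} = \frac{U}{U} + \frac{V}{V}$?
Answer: $2 \sqrt{89} \approx 18.868$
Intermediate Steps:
$T{\left(V,U \right)} = 2$ ($T{\left(V,U \right)} = 1 + 1 = 2$)
$Q{\left(j,a \right)} = j \left(6 - a\right)$
$T{\left(-3,25 \right)} E{\left(5,Q{\left(-4,4 \right)} \right)} = 2 \sqrt{5^{2} + \left(- 4 \left(6 - 4\right)\right)^{2}} = 2 \sqrt{25 + \left(- 4 \left(6 - 4\right)\right)^{2}} = 2 \sqrt{25 + \left(\left(-4\right) 2\right)^{2}} = 2 \sqrt{25 + \left(-8\right)^{2}} = 2 \sqrt{25 + 64} = 2 \sqrt{89}$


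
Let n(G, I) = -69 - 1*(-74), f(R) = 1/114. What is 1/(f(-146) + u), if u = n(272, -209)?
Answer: 114/571 ≈ 0.19965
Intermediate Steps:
f(R) = 1/114
n(G, I) = 5 (n(G, I) = -69 + 74 = 5)
u = 5
1/(f(-146) + u) = 1/(1/114 + 5) = 1/(571/114) = 114/571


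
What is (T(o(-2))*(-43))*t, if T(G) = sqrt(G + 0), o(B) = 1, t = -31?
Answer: 1333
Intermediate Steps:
T(G) = sqrt(G)
(T(o(-2))*(-43))*t = (sqrt(1)*(-43))*(-31) = (1*(-43))*(-31) = -43*(-31) = 1333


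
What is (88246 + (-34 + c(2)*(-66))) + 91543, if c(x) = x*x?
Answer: 179491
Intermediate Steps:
c(x) = x²
(88246 + (-34 + c(2)*(-66))) + 91543 = (88246 + (-34 + 2²*(-66))) + 91543 = (88246 + (-34 + 4*(-66))) + 91543 = (88246 + (-34 - 264)) + 91543 = (88246 - 298) + 91543 = 87948 + 91543 = 179491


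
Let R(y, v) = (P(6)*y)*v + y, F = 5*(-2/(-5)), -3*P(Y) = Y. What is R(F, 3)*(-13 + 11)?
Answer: 20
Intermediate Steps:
P(Y) = -Y/3
F = 2 (F = 5*(-2*(-⅕)) = 5*(⅖) = 2)
R(y, v) = y - 2*v*y (R(y, v) = ((-⅓*6)*y)*v + y = (-2*y)*v + y = -2*v*y + y = y - 2*v*y)
R(F, 3)*(-13 + 11) = (2*(1 - 2*3))*(-13 + 11) = (2*(1 - 6))*(-2) = (2*(-5))*(-2) = -10*(-2) = 20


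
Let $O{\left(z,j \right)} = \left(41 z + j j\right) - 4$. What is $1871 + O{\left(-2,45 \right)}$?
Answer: $3810$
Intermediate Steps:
$O{\left(z,j \right)} = -4 + j^{2} + 41 z$ ($O{\left(z,j \right)} = \left(41 z + j^{2}\right) - 4 = \left(j^{2} + 41 z\right) - 4 = -4 + j^{2} + 41 z$)
$1871 + O{\left(-2,45 \right)} = 1871 + \left(-4 + 45^{2} + 41 \left(-2\right)\right) = 1871 - -1939 = 1871 + 1939 = 3810$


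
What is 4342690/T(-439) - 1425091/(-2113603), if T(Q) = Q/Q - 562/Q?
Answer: 366314604837711/192337873 ≈ 1.9045e+6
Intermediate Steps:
T(Q) = 1 - 562/Q
4342690/T(-439) - 1425091/(-2113603) = 4342690/(((-562 - 439)/(-439))) - 1425091/(-2113603) = 4342690/((-1/439*(-1001))) - 1425091*(-1/2113603) = 4342690/(1001/439) + 1425091/2113603 = 4342690*(439/1001) + 1425091/2113603 = 173312810/91 + 1425091/2113603 = 366314604837711/192337873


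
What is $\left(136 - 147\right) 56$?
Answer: $-616$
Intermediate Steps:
$\left(136 - 147\right) 56 = \left(-11\right) 56 = -616$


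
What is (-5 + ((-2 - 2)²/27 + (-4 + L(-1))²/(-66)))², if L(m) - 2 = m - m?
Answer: 1760929/88209 ≈ 19.963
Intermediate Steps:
L(m) = 2 (L(m) = 2 + (m - m) = 2 + 0 = 2)
(-5 + ((-2 - 2)²/27 + (-4 + L(-1))²/(-66)))² = (-5 + ((-2 - 2)²/27 + (-4 + 2)²/(-66)))² = (-5 + ((-4)²*(1/27) + (-2)²*(-1/66)))² = (-5 + (16*(1/27) + 4*(-1/66)))² = (-5 + (16/27 - 2/33))² = (-5 + 158/297)² = (-1327/297)² = 1760929/88209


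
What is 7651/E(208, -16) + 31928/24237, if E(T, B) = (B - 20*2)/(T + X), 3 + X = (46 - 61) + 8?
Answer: -2622485347/96948 ≈ -27050.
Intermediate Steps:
X = -10 (X = -3 + ((46 - 61) + 8) = -3 + (-15 + 8) = -3 - 7 = -10)
E(T, B) = (-40 + B)/(-10 + T) (E(T, B) = (B - 20*2)/(T - 10) = (B - 40)/(-10 + T) = (-40 + B)/(-10 + T))
7651/E(208, -16) + 31928/24237 = 7651/(((-40 - 16)/(-10 + 208))) + 31928/24237 = 7651/((-56/198)) + 31928*(1/24237) = 7651/(((1/198)*(-56))) + 31928/24237 = 7651/(-28/99) + 31928/24237 = 7651*(-99/28) + 31928/24237 = -108207/4 + 31928/24237 = -2622485347/96948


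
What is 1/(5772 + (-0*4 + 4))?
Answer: 1/5776 ≈ 0.00017313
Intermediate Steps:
1/(5772 + (-0*4 + 4)) = 1/(5772 + (-9*0 + 4)) = 1/(5772 + (0 + 4)) = 1/(5772 + 4) = 1/5776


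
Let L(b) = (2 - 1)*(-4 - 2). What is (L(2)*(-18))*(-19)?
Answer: -2052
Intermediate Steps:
L(b) = -6 (L(b) = 1*(-6) = -6)
(L(2)*(-18))*(-19) = -6*(-18)*(-19) = 108*(-19) = -2052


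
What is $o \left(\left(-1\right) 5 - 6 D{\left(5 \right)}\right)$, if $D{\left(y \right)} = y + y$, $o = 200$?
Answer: $-13000$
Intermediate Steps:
$D{\left(y \right)} = 2 y$
$o \left(\left(-1\right) 5 - 6 D{\left(5 \right)}\right) = 200 \left(\left(-1\right) 5 - 6 \cdot 2 \cdot 5\right) = 200 \left(-5 - 60\right) = 200 \left(-65\right) = -13000$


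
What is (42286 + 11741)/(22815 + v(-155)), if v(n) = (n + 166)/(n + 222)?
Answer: 3619809/1528616 ≈ 2.3680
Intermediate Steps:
v(n) = (166 + n)/(222 + n)
(42286 + 11741)/(22815 + v(-155)) = (42286 + 11741)/(22815 + (166 - 155)/(222 - 155)) = 54027/(22815 + 11/67) = 54027/(1528616/67) = 54027*(67/1528616) = 3619809/1528616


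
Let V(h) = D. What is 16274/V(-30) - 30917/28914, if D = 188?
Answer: 58091755/679479 ≈ 85.495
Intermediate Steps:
V(h) = 188
16274/V(-30) - 30917/28914 = 16274/188 - 30917/28914 = 16274*(1/188) - 30917*1/28914 = 8137/94 - 30917/28914 = 58091755/679479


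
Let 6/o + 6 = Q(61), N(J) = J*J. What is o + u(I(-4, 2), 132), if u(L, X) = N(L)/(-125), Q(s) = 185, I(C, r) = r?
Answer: 34/22375 ≈ 0.0015196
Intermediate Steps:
N(J) = J²
u(L, X) = -L²/125 (u(L, X) = L²/(-125) = L²*(-1/125) = -L²/125)
o = 6/179 (o = 6/(-6 + 185) = 6/179 ≈ 0.033520)
o + u(I(-4, 2), 132) = 6/179 - 1/125*2² = 6/179 - 1/125*4 = 6/179 - 4/125 = 34/22375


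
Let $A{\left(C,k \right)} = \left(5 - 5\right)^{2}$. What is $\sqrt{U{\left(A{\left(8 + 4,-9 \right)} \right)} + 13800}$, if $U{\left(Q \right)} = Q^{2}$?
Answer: $10 \sqrt{138} \approx 117.47$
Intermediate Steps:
$A{\left(C,k \right)} = 0$ ($A{\left(C,k \right)} = \left(5 - 5\right)^{2} = 0^{2} = 0$)
$\sqrt{U{\left(A{\left(8 + 4,-9 \right)} \right)} + 13800} = \sqrt{0^{2} + 13800} = \sqrt{0 + 13800} = \sqrt{13800} = 10 \sqrt{138}$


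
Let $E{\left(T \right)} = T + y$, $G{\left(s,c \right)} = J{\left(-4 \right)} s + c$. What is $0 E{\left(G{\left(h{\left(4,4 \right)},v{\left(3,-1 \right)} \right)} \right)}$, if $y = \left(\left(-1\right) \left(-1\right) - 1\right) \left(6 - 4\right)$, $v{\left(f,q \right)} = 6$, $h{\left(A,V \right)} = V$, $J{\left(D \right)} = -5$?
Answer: $0$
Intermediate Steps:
$G{\left(s,c \right)} = c - 5 s$ ($G{\left(s,c \right)} = - 5 s + c = c - 5 s$)
$y = 0$ ($y = \left(1 - 1\right) 2 = 0 \cdot 2 = 0$)
$E{\left(T \right)} = T$ ($E{\left(T \right)} = T + 0 = T$)
$0 E{\left(G{\left(h{\left(4,4 \right)},v{\left(3,-1 \right)} \right)} \right)} = 0 \left(6 - 20\right) = 0 \left(-14\right) = 0$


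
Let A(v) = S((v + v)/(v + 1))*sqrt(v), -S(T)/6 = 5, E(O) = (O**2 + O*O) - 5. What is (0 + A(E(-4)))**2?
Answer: 24300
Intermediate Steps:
E(O) = -5 + 2*O**2 (E(O) = (O**2 + O**2) - 5 = 2*O**2 - 5 = -5 + 2*O**2)
S(T) = -30 (S(T) = -6*5 = -30)
A(v) = -30*sqrt(v)
(0 + A(E(-4)))**2 = (0 - 30*sqrt(-5 + 2*(-4)**2))**2 = (0 - 30*sqrt(-5 + 2*16))**2 = (0 - 30*sqrt(-5 + 32))**2 = (0 - 90*sqrt(3))**2 = (-90*sqrt(3))**2 = 24300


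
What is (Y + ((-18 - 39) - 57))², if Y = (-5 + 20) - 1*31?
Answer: 16900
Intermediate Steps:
Y = -16 (Y = 15 - 31 = -16)
(Y + ((-18 - 39) - 57))² = (-16 + ((-18 - 39) - 57))² = (-16 + (-57 - 57))² = (-16 - 114)² = (-130)² = 16900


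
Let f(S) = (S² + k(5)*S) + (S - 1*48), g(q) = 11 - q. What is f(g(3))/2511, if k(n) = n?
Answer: 64/2511 ≈ 0.025488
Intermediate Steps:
f(S) = -48 + S² + 6*S (f(S) = (S² + 5*S) + (S - 1*48) = (S² + 5*S) + (S - 48) = (S² + 5*S) + (-48 + S) = -48 + S² + 6*S)
f(g(3))/2511 = (-48 + (11 - 1*3)² + 6*(11 - 1*3))/2511 = (-48 + (11 - 3)² + 6*(11 - 3))*(1/2511) = (-48 + 8² + 6*8)*(1/2511) = (-48 + 64 + 48)*(1/2511) = 64*(1/2511) = 64/2511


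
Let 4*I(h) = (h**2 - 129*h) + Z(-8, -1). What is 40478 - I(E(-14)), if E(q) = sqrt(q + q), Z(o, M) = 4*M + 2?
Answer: 80971/2 + 129*I*sqrt(7)/2 ≈ 40486.0 + 170.65*I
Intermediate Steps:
Z(o, M) = 2 + 4*M
E(q) = sqrt(2)*sqrt(q) (E(q) = sqrt(2*q) = sqrt(2)*sqrt(q))
I(h) = -1/2 - 129*h/4 + h**2/4 (I(h) = ((h**2 - 129*h) + (2 + 4*(-1)))/4 = ((h**2 - 129*h) + (2 - 4))/4 = ((h**2 - 129*h) - 2)/4 = (-2 + h**2 - 129*h)/4 = -1/2 - 129*h/4 + h**2/4)
40478 - I(E(-14)) = 40478 - (-1/2 - 129*sqrt(2)*sqrt(-14)/4 + (sqrt(2)*sqrt(-14))**2/4) = 40478 - (-1/2 - 129*sqrt(2)*I*sqrt(14)/4 + (sqrt(2)*(I*sqrt(14)))**2/4) = 40478 - (-1/2 - 129*I*sqrt(7)/2 + (2*I*sqrt(7))**2/4) = 40478 - (-1/2 - 129*I*sqrt(7)/2 + (1/4)*(-28)) = 40478 - (-1/2 - 129*I*sqrt(7)/2 - 7) = 40478 - (-15/2 - 129*I*sqrt(7)/2) = 40478 + (15/2 + 129*I*sqrt(7)/2) = 80971/2 + 129*I*sqrt(7)/2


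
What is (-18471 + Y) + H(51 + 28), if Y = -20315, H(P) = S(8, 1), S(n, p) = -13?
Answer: -38799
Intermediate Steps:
H(P) = -13
(-18471 + Y) + H(51 + 28) = (-18471 - 20315) - 13 = -38786 - 13 = -38799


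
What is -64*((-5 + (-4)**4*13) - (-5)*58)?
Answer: -231232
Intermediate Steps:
-64*((-5 + (-4)**4*13) - (-5)*58) = -64*((-5 + 256*13) - 1*(-290)) = -64*((-5 + 3328) + 290) = -64*(3323 + 290) = -64*3613 = -231232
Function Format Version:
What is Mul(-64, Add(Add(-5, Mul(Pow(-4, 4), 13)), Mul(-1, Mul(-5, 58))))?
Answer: -231232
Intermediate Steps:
Mul(-64, Add(Add(-5, Mul(Pow(-4, 4), 13)), Mul(-1, Mul(-5, 58)))) = Mul(-64, Add(Add(-5, Mul(256, 13)), Mul(-1, -290))) = Mul(-64, Add(Add(-5, 3328), 290)) = Mul(-64, Add(3323, 290)) = Mul(-64, 3613) = -231232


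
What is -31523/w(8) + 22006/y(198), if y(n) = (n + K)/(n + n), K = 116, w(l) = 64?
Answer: 273910921/10048 ≈ 27260.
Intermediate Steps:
y(n) = (116 + n)/(2*n) (y(n) = (n + 116)/(n + n) = (116 + n)/((2*n)) = (116 + n)*(1/(2*n)) = (116 + n)/(2*n))
-31523/w(8) + 22006/y(198) = -31523/64 + 22006/(((½)*(116 + 198)/198)) = -31523*1/64 + 22006/(((½)*(1/198)*314)) = -31523/64 + 22006/(157/198) = -31523/64 + 22006*(198/157) = -31523/64 + 4357188/157 = 273910921/10048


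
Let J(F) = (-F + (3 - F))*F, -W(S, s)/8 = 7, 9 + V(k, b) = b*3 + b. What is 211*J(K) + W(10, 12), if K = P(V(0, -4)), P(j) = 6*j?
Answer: -9590006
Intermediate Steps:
V(k, b) = -9 + 4*b (V(k, b) = -9 + (b*3 + b) = -9 + (3*b + b) = -9 + 4*b)
W(S, s) = -56 (W(S, s) = -8*7 = -56)
K = -150 (K = 6*(-9 + 4*(-4)) = 6*(-9 - 16) = 6*(-25) = -150)
J(F) = F*(3 - 2*F) (J(F) = (3 - 2*F)*F = F*(3 - 2*F))
211*J(K) + W(10, 12) = 211*(-150*(3 - 2*(-150))) - 56 = 211*(-150*(3 + 300)) - 56 = 211*(-150*303) - 56 = 211*(-45450) - 56 = -9589950 - 56 = -9590006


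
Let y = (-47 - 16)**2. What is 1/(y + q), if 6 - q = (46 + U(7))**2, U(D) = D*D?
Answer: -1/5050 ≈ -0.00019802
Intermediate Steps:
U(D) = D**2
q = -9019 (q = 6 - (46 + 7**2)**2 = 6 - (46 + 49)**2 = 6 - 1*95**2 = 6 - 1*9025 = 6 - 9025 = -9019)
y = 3969 (y = (-63)**2 = 3969)
1/(y + q) = 1/(3969 - 9019) = 1/(-5050) = -1/5050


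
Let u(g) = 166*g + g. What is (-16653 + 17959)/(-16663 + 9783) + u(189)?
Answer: 108576067/3440 ≈ 31563.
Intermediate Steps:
u(g) = 167*g
(-16653 + 17959)/(-16663 + 9783) + u(189) = (-16653 + 17959)/(-16663 + 9783) + 167*189 = 1306/(-6880) + 31563 = 1306*(-1/6880) + 31563 = -653/3440 + 31563 = 108576067/3440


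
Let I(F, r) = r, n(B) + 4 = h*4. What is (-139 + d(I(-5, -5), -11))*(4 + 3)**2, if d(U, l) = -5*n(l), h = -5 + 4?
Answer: -4851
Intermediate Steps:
h = -1
n(B) = -8 (n(B) = -4 - 1*4 = -4 - 4 = -8)
d(U, l) = 40 (d(U, l) = -5*(-8) = 40)
(-139 + d(I(-5, -5), -11))*(4 + 3)**2 = (-139 + 40)*(4 + 3)**2 = -99*7**2 = -99*49 = -4851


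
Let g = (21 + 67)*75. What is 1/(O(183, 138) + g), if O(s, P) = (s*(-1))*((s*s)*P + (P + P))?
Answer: -1/845775114 ≈ -1.1823e-9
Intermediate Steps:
O(s, P) = -s*(2*P + P*s**2) (O(s, P) = (-s)*(s**2*P + 2*P) = (-s)*(P*s**2 + 2*P) = (-s)*(2*P + P*s**2) = -s*(2*P + P*s**2))
g = 6600 (g = 88*75 = 6600)
1/(O(183, 138) + g) = 1/(-1*138*183*(2 + 183**2) + 6600) = 1/(-1*138*183*(2 + 33489) + 6600) = 1/(-1*138*183*33491 + 6600) = 1/(-845781714 + 6600) = 1/(-845775114) = -1/845775114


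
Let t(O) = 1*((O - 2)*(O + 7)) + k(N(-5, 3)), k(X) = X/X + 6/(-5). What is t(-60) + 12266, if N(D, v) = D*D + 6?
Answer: 77759/5 ≈ 15552.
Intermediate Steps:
N(D, v) = 6 + D² (N(D, v) = D² + 6 = 6 + D²)
k(X) = -⅕ (k(X) = 1 + 6*(-⅕) = 1 - 6/5 = -⅕)
t(O) = -⅕ + (-2 + O)*(7 + O) (t(O) = 1*((O - 2)*(O + 7)) - ⅕ = 1*((-2 + O)*(7 + O)) - ⅕ = (-2 + O)*(7 + O) - ⅕ = -⅕ + (-2 + O)*(7 + O))
t(-60) + 12266 = (-71/5 + (-60)² + 5*(-60)) + 12266 = (-71/5 + 3600 - 300) + 12266 = 16429/5 + 12266 = 77759/5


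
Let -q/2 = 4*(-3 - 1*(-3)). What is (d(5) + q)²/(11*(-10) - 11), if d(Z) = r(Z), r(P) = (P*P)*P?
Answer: -15625/121 ≈ -129.13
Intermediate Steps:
r(P) = P³ (r(P) = P²*P = P³)
d(Z) = Z³
q = 0 (q = -8*(-3 - 1*(-3)) = -8*(-3 + 3) = -8*0 = -2*0 = 0)
(d(5) + q)²/(11*(-10) - 11) = (5³ + 0)²/(11*(-10) - 11) = (125 + 0)²/(-110 - 11) = 125²/(-121) = 15625*(-1/121) = -15625/121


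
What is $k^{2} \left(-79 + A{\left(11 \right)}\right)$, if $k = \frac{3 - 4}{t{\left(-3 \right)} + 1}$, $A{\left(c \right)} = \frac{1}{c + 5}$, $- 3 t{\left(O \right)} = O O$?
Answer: $- \frac{1263}{64} \approx -19.734$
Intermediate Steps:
$t{\left(O \right)} = - \frac{O^{2}}{3}$ ($t{\left(O \right)} = - \frac{O O}{3} = - \frac{O^{2}}{3}$)
$A{\left(c \right)} = \frac{1}{5 + c}$
$k = \frac{1}{2}$ ($k = \frac{3 - 4}{- \frac{\left(-3\right)^{2}}{3} + 1} = - \frac{1}{\left(- \frac{1}{3}\right) 9 + 1} = - \frac{1}{-3 + 1} = - \frac{1}{-2} = \left(-1\right) \left(- \frac{1}{2}\right) = \frac{1}{2} \approx 0.5$)
$k^{2} \left(-79 + A{\left(11 \right)}\right) = \frac{-79 + \frac{1}{5 + 11}}{4} = \frac{-79 + \frac{1}{16}}{4} = \frac{1}{4} \left(- \frac{1263}{16}\right) = - \frac{1263}{64}$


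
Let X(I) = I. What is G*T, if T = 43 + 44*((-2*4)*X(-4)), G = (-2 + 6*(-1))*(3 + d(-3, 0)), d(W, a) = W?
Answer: 0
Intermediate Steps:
G = 0 (G = (-2 + 6*(-1))*(3 - 3) = (-2 - 6)*0 = -8*0 = 0)
T = 1451 (T = 43 + 44*(-2*4*(-4)) = 43 + 44*(-8*(-4)) = 43 + 44*32 = 43 + 1408 = 1451)
G*T = 0*1451 = 0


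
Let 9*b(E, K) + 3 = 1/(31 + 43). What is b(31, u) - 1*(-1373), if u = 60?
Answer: 914197/666 ≈ 1372.7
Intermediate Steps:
b(E, K) = -221/666 (b(E, K) = -1/3 + 1/(9*(31 + 43)) = -1/3 + (1/9)/74 = -1/3 + (1/9)*(1/74) = -1/3 + 1/666 = -221/666)
b(31, u) - 1*(-1373) = -221/666 - 1*(-1373) = -221/666 + 1373 = 914197/666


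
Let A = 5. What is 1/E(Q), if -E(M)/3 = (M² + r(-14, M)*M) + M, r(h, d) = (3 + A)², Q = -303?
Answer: -1/216342 ≈ -4.6223e-6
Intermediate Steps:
r(h, d) = 64 (r(h, d) = (3 + 5)² = 8² = 64)
E(M) = -195*M - 3*M² (E(M) = -3*((M² + 64*M) + M) = -3*(M² + 65*M) = -195*M - 3*M²)
1/E(Q) = 1/(-3*(-303)*(65 - 303)) = 1/(-3*(-303)*(-238)) = 1/(-216342) = -1/216342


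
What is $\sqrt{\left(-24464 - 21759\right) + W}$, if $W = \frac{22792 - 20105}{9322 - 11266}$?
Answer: $\frac{i \sqrt{539161194}}{108} \approx 215.0 i$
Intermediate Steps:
$W = - \frac{2687}{1944}$ ($W = \frac{2687}{-1944} = 2687 \left(- \frac{1}{1944}\right) = - \frac{2687}{1944} \approx -1.3822$)
$\sqrt{\left(-24464 - 21759\right) + W} = \sqrt{\left(-24464 - 21759\right) - \frac{2687}{1944}} = \sqrt{-46223 - \frac{2687}{1944}} = \sqrt{- \frac{89860199}{1944}} = \frac{i \sqrt{539161194}}{108}$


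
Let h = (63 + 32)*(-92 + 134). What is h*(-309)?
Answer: -1232910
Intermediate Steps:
h = 3990 (h = 95*42 = 3990)
h*(-309) = 3990*(-309) = -1232910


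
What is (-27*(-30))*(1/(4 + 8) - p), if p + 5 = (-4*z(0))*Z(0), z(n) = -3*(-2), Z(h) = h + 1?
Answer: 47115/2 ≈ 23558.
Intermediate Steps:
Z(h) = 1 + h
z(n) = 6
p = -29 (p = -5 + (-4*6)*(1 + 0) = -5 - 24*1 = -5 - 24 = -29)
(-27*(-30))*(1/(4 + 8) - p) = (-27*(-30))*(1/(4 + 8) - 1*(-29)) = 810*(1/12 + 29) = 810*(349/12) = 47115/2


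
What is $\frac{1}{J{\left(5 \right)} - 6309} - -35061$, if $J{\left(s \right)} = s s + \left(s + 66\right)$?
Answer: $\frac{217833992}{6213} \approx 35061.0$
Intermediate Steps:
$J{\left(s \right)} = 66 + s + s^{2}$ ($J{\left(s \right)} = s^{2} + \left(66 + s\right) = 66 + s + s^{2}$)
$\frac{1}{J{\left(5 \right)} - 6309} - -35061 = \frac{1}{\left(66 + 5 + 5^{2}\right) - 6309} - -35061 = \frac{1}{\left(66 + 5 + 25\right) - 6309} + 35061 = \frac{1}{96 - 6309} + 35061 = \frac{1}{-6213} + 35061 = - \frac{1}{6213} + 35061 = \frac{217833992}{6213}$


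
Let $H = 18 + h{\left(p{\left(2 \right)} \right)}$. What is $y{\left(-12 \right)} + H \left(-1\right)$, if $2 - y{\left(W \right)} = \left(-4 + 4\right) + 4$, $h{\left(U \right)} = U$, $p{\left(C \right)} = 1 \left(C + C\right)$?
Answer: $-24$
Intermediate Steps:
$p{\left(C \right)} = 2 C$ ($p{\left(C \right)} = 1 \cdot 2 C = 2 C$)
$y{\left(W \right)} = -2$ ($y{\left(W \right)} = 2 - \left(\left(-4 + 4\right) + 4\right) = 2 - \left(0 + 4\right) = 2 - 4 = -2$)
$H = 22$ ($H = 18 + 2 \cdot 2 = 18 + 4 = 22$)
$y{\left(-12 \right)} + H \left(-1\right) = -2 + 22 \left(-1\right) = -2 - 22 = -24$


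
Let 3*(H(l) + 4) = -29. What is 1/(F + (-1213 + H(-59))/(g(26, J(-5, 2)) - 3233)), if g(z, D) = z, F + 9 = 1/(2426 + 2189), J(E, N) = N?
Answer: -44400915/382615414 ≈ -0.11605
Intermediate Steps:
F = -41534/4615 (F = -9 + 1/(2426 + 2189) = -9 + 1/4615 = -41534/4615 ≈ -8.9998)
H(l) = -41/3 (H(l) = -4 + (1/3)*(-29) = -4 - 29/3 = -41/3)
1/(F + (-1213 + H(-59))/(g(26, J(-5, 2)) - 3233)) = 1/(-41534/4615 + (-1213 - 41/3)/(26 - 3233)) = 1/(-41534/4615 - 3680/3/(-3207)) = 1/(-41534/4615 - 3680/3*(-1/3207)) = 1/(-41534/4615 + 3680/9621) = 1/(-382615414/44400915) = -44400915/382615414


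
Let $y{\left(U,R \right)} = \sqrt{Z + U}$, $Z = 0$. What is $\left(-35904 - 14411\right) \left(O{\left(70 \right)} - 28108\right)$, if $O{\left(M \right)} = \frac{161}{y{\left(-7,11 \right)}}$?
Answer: $1414254020 + 1157245 i \sqrt{7} \approx 1.4143 \cdot 10^{9} + 3.0618 \cdot 10^{6} i$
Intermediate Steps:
$y{\left(U,R \right)} = \sqrt{U}$ ($y{\left(U,R \right)} = \sqrt{0 + U} = \sqrt{U}$)
$O{\left(M \right)} = - 23 i \sqrt{7}$ ($O{\left(M \right)} = \frac{161}{\sqrt{-7}} = \frac{161}{i \sqrt{7}} = 161 \left(- \frac{i \sqrt{7}}{7}\right) = - 23 i \sqrt{7}$)
$\left(-35904 - 14411\right) \left(O{\left(70 \right)} - 28108\right) = \left(-35904 - 14411\right) \left(- 23 i \sqrt{7} - 28108\right) = - 50315 \left(-28108 - 23 i \sqrt{7}\right) = 1414254020 + 1157245 i \sqrt{7}$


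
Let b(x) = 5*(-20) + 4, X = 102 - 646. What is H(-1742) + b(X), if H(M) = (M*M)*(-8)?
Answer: -24276608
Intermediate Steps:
X = -544
b(x) = -96 (b(x) = -100 + 4 = -96)
H(M) = -8*M² (H(M) = M²*(-8) = -8*M²)
H(-1742) + b(X) = -8*(-1742)² - 96 = -8*3034564 - 96 = -24276512 - 96 = -24276608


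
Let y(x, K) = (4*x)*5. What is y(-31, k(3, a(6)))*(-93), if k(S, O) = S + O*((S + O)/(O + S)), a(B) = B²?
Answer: 57660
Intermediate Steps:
k(S, O) = O + S (k(S, O) = S + O*((O + S)/(O + S)) = S + O*1 = S + O = O + S)
y(x, K) = 20*x
y(-31, k(3, a(6)))*(-93) = (20*(-31))*(-93) = -620*(-93) = 57660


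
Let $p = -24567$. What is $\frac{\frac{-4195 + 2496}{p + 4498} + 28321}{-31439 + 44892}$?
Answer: $\frac{568375848}{269988257} \approx 2.1052$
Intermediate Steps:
$\frac{\frac{-4195 + 2496}{p + 4498} + 28321}{-31439 + 44892} = \frac{\frac{-4195 + 2496}{-24567 + 4498} + 28321}{-31439 + 44892} = \frac{- \frac{1699}{-20069} + 28321}{13453} = \left(\left(-1699\right) \left(- \frac{1}{20069}\right) + 28321\right) \frac{1}{13453} = \left(\frac{1699}{20069} + 28321\right) \frac{1}{13453} = \frac{568375848}{20069} \cdot \frac{1}{13453} = \frac{568375848}{269988257}$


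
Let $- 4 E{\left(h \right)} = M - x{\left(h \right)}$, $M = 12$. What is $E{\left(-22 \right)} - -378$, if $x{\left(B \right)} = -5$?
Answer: $\frac{1495}{4} \approx 373.75$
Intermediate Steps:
$E{\left(h \right)} = - \frac{17}{4}$ ($E{\left(h \right)} = - \frac{12 - -5}{4} = - \frac{12 + 5}{4} = \left(- \frac{1}{4}\right) 17 = - \frac{17}{4}$)
$E{\left(-22 \right)} - -378 = - \frac{17}{4} - -378 = - \frac{17}{4} + 378 = \frac{1495}{4}$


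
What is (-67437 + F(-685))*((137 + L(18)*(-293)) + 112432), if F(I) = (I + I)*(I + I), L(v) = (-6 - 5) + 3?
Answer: 207930821719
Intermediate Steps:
L(v) = -8 (L(v) = -11 + 3 = -8)
F(I) = 4*I² (F(I) = (2*I)*(2*I) = 4*I²)
(-67437 + F(-685))*((137 + L(18)*(-293)) + 112432) = (-67437 + 4*(-685)²)*((137 - 8*(-293)) + 112432) = (-67437 + 4*469225)*((137 + 2344) + 112432) = (-67437 + 1876900)*(2481 + 112432) = 1809463*114913 = 207930821719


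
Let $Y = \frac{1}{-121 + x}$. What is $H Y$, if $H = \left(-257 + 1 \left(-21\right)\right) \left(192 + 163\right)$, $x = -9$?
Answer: $\frac{9869}{13} \approx 759.15$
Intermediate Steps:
$Y = - \frac{1}{130}$ ($Y = \frac{1}{-121 - 9} = \frac{1}{-130} = - \frac{1}{130} \approx -0.0076923$)
$H = -98690$ ($H = \left(-257 - 21\right) 355 = \left(-278\right) 355 = -98690$)
$H Y = \left(-98690\right) \left(- \frac{1}{130}\right) = \frac{9869}{13}$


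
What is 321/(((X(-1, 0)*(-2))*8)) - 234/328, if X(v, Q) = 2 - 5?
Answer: 3919/656 ≈ 5.9741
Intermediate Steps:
X(v, Q) = -3
321/(((X(-1, 0)*(-2))*8)) - 234/328 = 321/((-3*(-2)*8)) - 234/328 = 321/((6*8)) - 234*1/328 = 321/48 - 117/164 = 321*(1/48) - 117/164 = 107/16 - 117/164 = 3919/656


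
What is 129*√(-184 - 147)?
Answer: 129*I*√331 ≈ 2346.9*I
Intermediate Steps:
129*√(-184 - 147) = 129*√(-331) = 129*(I*√331) = 129*I*√331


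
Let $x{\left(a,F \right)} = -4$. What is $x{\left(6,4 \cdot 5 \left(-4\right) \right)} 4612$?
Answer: $-18448$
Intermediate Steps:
$x{\left(6,4 \cdot 5 \left(-4\right) \right)} 4612 = \left(-4\right) 4612 = -18448$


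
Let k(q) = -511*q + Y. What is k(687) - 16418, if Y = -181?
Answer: -367656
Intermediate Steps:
k(q) = -181 - 511*q (k(q) = -511*q - 181 = -181 - 511*q)
k(687) - 16418 = (-181 - 511*687) - 16418 = (-181 - 351057) - 16418 = -351238 - 16418 = -367656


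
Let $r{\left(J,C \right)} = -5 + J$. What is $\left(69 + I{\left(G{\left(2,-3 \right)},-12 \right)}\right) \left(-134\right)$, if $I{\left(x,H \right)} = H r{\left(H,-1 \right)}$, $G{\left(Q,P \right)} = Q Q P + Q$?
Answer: $-36582$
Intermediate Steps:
$G{\left(Q,P \right)} = Q + P Q^{2}$ ($G{\left(Q,P \right)} = Q^{2} P + Q = P Q^{2} + Q = Q + P Q^{2}$)
$I{\left(x,H \right)} = H \left(-5 + H\right)$
$\left(69 + I{\left(G{\left(2,-3 \right)},-12 \right)}\right) \left(-134\right) = \left(69 - 12 \left(-5 - 12\right)\right) \left(-134\right) = \left(69 - -204\right) \left(-134\right) = \left(69 + 204\right) \left(-134\right) = 273 \left(-134\right) = -36582$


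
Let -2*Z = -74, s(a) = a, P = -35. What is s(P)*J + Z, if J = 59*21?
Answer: -43328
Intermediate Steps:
Z = 37 (Z = -½*(-74) = 37)
J = 1239
s(P)*J + Z = -35*1239 + 37 = -43365 + 37 = -43328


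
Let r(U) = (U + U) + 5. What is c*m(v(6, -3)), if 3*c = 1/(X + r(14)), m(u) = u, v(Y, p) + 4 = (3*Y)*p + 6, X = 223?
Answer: -13/192 ≈ -0.067708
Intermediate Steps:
v(Y, p) = 2 + 3*Y*p (v(Y, p) = -4 + ((3*Y)*p + 6) = -4 + (3*Y*p + 6) = -4 + (6 + 3*Y*p) = 2 + 3*Y*p)
r(U) = 5 + 2*U (r(U) = 2*U + 5 = 5 + 2*U)
c = 1/768 (c = 1/(3*(223 + (5 + 2*14))) = 1/(3*(223 + (5 + 28))) = 1/(3*(223 + 33)) = (⅓)/256 = (⅓)*(1/256) = 1/768 ≈ 0.0013021)
c*m(v(6, -3)) = (2 + 3*6*(-3))/768 = (2 - 54)/768 = (1/768)*(-52) = -13/192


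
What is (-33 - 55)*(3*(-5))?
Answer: 1320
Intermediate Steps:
(-33 - 55)*(3*(-5)) = -88*(-15) = 1320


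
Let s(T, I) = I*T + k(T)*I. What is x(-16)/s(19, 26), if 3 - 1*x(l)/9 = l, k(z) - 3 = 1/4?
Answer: 342/1157 ≈ 0.29559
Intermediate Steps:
k(z) = 13/4 (k(z) = 3 + 1/4 = 3 + ¼ = 13/4)
x(l) = 27 - 9*l
s(T, I) = 13*I/4 + I*T (s(T, I) = I*T + 13*I/4 = 13*I/4 + I*T)
x(-16)/s(19, 26) = (27 - 9*(-16))/(((¼)*26*(13 + 4*19))) = (27 + 144)/(((¼)*26*(13 + 76))) = 171/(((¼)*26*89)) = 171/(1157/2) = 171*(2/1157) = 342/1157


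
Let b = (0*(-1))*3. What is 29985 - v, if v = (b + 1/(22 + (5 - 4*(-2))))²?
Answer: 36731624/1225 ≈ 29985.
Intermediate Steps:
b = 0 (b = 0*3 = 0)
v = 1/1225 (v = (0 + 1/(22 + (5 - 4*(-2))))² = (0 + 1/(22 + (5 + 8)))² = (0 + 1/(22 + 13))² = (0 + 1/35)² = (1/35)² = 1/1225 ≈ 0.00081633)
29985 - v = 29985 - 1*1/1225 = 29985 - 1/1225 = 36731624/1225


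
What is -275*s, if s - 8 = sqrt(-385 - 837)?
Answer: -2200 - 275*I*sqrt(1222) ≈ -2200.0 - 9613.2*I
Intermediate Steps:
s = 8 + I*sqrt(1222) (s = 8 + sqrt(-385 - 837) = 8 + sqrt(-1222) = 8 + I*sqrt(1222) ≈ 8.0 + 34.957*I)
-275*s = -275*(8 + I*sqrt(1222)) = -2200 - 275*I*sqrt(1222)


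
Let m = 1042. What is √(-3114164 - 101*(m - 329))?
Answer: I*√3186177 ≈ 1785.0*I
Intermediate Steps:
√(-3114164 - 101*(m - 329)) = √(-3114164 - 101*(1042 - 329)) = √(-3114164 - 101*713) = √(-3114164 - 72013) = √(-3186177) = I*√3186177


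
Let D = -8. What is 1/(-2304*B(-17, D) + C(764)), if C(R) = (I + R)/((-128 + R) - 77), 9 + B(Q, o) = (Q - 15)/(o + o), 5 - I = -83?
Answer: 559/9016404 ≈ 6.1998e-5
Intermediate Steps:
I = 88 (I = 5 - 1*(-83) = 5 + 83 = 88)
B(Q, o) = -9 + (-15 + Q)/(2*o) (B(Q, o) = -9 + (Q - 15)/(o + o) = -9 + (-15 + Q)/((2*o)) = -9 + (-15 + Q)*(1/(2*o)) = -9 + (-15 + Q)/(2*o))
C(R) = (88 + R)/(-205 + R) (C(R) = (88 + R)/((-128 + R) - 77) = (88 + R)/(-205 + R))
1/(-2304*B(-17, D) + C(764)) = 1/(-1152*(-15 - 17 - 18*(-8))/(-8) + (88 + 764)/(-205 + 764)) = 1/(-1152*(-1)*(-15 - 17 + 144)/8 + 852/559) = 1/(-1152*(-1)*112/8 + (1/559)*852) = 1/(-2304*(-7) + 852/559) = 1/(16128 + 852/559) = 1/(9016404/559) = 559/9016404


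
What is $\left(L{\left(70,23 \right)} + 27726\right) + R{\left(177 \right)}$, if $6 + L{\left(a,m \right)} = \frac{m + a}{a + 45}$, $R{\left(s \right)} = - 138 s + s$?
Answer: $\frac{399258}{115} \approx 3471.8$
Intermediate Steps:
$R{\left(s \right)} = - 137 s$
$L{\left(a,m \right)} = -6 + \frac{a + m}{45 + a}$ ($L{\left(a,m \right)} = -6 + \frac{m + a}{a + 45} = -6 + \frac{a + m}{45 + a}$)
$\left(L{\left(70,23 \right)} + 27726\right) + R{\left(177 \right)} = \left(\frac{-270 + 23 - 350}{45 + 70} + 27726\right) - 24249 = \left(\frac{-270 + 23 - 350}{115} + 27726\right) - 24249 = \left(\frac{1}{115} \left(-597\right) + 27726\right) - 24249 = \left(- \frac{597}{115} + 27726\right) - 24249 = \frac{3187893}{115} - 24249 = \frac{399258}{115}$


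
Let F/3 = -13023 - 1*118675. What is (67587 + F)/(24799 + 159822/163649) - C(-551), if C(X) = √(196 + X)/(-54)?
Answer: -53596193043/4058491373 + I*√355/54 ≈ -13.206 + 0.34892*I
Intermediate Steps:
F = -395094 (F = 3*(-13023 - 1*118675) = 3*(-13023 - 118675) = 3*(-131698) = -395094)
C(X) = -√(196 + X)/54 (C(X) = √(196 + X)*(-1/54) = -√(196 + X)/54)
(67587 + F)/(24799 + 159822/163649) - C(-551) = (67587 - 395094)/(24799 + 159822/163649) - (-1)*√(196 - 551)/54 = -327507/(24799 + 159822*(1/163649)) - (-1)*√(-355)/54 = -327507/(24799 + 159822/163649) - (-1)*I*√355/54 = -327507/4058491373/163649 - (-1)*I*√355/54 = -327507*163649/4058491373 + I*√355/54 = -53596193043/4058491373 + I*√355/54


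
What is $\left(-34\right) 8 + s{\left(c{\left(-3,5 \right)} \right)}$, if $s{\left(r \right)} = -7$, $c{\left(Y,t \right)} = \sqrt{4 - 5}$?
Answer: $-279$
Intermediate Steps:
$c{\left(Y,t \right)} = i$ ($c{\left(Y,t \right)} = \sqrt{-1} = i$)
$\left(-34\right) 8 + s{\left(c{\left(-3,5 \right)} \right)} = \left(-34\right) 8 - 7 = -272 - 7 = -279$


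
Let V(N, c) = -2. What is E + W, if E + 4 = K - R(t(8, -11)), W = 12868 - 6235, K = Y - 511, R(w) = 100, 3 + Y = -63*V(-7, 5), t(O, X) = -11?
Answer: 6141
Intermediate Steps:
Y = 123 (Y = -3 - 63*(-2) = -3 + 126 = 123)
K = -388 (K = 123 - 511 = -388)
W = 6633
E = -492 (E = -4 + (-388 - 1*100) = -4 + (-388 - 100) = -4 - 488 = -492)
E + W = -492 + 6633 = 6141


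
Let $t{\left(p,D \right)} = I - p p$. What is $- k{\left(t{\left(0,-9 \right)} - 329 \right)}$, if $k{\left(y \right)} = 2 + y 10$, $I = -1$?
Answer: $3298$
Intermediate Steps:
$t{\left(p,D \right)} = -1 - p^{2}$ ($t{\left(p,D \right)} = -1 - p p = -1 - p^{2}$)
$k{\left(y \right)} = 2 + 10 y$
$- k{\left(t{\left(0,-9 \right)} - 329 \right)} = - (2 + 10 \left(\left(-1 - 0^{2}\right) - 329\right)) = - (2 + 10 \left(\left(-1 - 0\right) - 329\right)) = - (2 + 10 \left(\left(-1 + 0\right) - 329\right)) = - (2 + 10 \left(-1 - 329\right)) = - (2 + 10 \left(-330\right)) = - (2 - 3300) = \left(-1\right) \left(-3298\right) = 3298$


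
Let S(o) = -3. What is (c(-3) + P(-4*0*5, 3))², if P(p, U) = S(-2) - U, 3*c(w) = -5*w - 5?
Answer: 64/9 ≈ 7.1111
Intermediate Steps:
c(w) = -5/3 - 5*w/3 (c(w) = (-5*w - 5)/3 = (-5 - 5*w)/3 = -5/3 - 5*w/3)
P(p, U) = -3 - U
(c(-3) + P(-4*0*5, 3))² = ((-5/3 - 5/3*(-3)) + (-3 - 1*3))² = ((-5/3 + 5) + (-3 - 3))² = (10/3 - 6)² = (-8/3)² = 64/9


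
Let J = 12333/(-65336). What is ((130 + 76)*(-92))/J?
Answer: 1238247872/12333 ≈ 1.0040e+5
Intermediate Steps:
J = -12333/65336 (J = 12333*(-1/65336) = -12333/65336 ≈ -0.18876)
((130 + 76)*(-92))/J = ((130 + 76)*(-92))/(-12333/65336) = (206*(-92))*(-65336/12333) = -18952*(-65336/12333) = 1238247872/12333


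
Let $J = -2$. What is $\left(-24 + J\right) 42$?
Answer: $-1092$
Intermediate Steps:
$\left(-24 + J\right) 42 = \left(-24 - 2\right) 42 = \left(-26\right) 42 = -1092$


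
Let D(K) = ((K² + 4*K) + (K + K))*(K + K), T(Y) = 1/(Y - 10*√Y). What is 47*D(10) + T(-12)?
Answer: 16844799/112 + 5*I*√3/336 ≈ 1.504e+5 + 0.025775*I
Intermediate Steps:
D(K) = 2*K*(K² + 6*K) (D(K) = ((K² + 4*K) + 2*K)*(2*K) = (K² + 6*K)*(2*K) = 2*K*(K² + 6*K))
47*D(10) + T(-12) = 47*(2*10²*(6 + 10)) + 1/(-12 - 20*I*√3) = 47*(2*100*16) + 1/(-12 - 20*I*√3) = 47*3200 + 1/(-12 - 20*I*√3) = 150400 + 1/(-12 - 20*I*√3)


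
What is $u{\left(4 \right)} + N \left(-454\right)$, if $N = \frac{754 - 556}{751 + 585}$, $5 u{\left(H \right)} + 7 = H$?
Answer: $- \frac{113367}{1670} \approx -67.884$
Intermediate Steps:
$u{\left(H \right)} = - \frac{7}{5} + \frac{H}{5}$
$N = \frac{99}{668}$ ($N = \frac{198}{1336} = 198 \cdot \frac{1}{1336} = \frac{99}{668} \approx 0.1482$)
$u{\left(4 \right)} + N \left(-454\right) = \left(- \frac{7}{5} + \frac{1}{5} \cdot 4\right) + \frac{99}{668} \left(-454\right) = \left(- \frac{7}{5} + \frac{4}{5}\right) - \frac{22473}{334} = - \frac{3}{5} - \frac{22473}{334} = - \frac{113367}{1670}$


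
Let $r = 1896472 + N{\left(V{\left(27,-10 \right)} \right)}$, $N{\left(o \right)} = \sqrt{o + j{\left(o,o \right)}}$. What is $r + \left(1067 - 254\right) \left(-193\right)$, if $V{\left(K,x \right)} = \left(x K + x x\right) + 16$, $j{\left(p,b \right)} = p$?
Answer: $1739563 + 2 i \sqrt{77} \approx 1.7396 \cdot 10^{6} + 17.55 i$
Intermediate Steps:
$V{\left(K,x \right)} = 16 + x^{2} + K x$ ($V{\left(K,x \right)} = \left(K x + x^{2}\right) + 16 = \left(x^{2} + K x\right) + 16 = 16 + x^{2} + K x$)
$N{\left(o \right)} = \sqrt{2} \sqrt{o}$ ($N{\left(o \right)} = \sqrt{o + o} = \sqrt{2 o} = \sqrt{2} \sqrt{o}$)
$r = 1896472 + 2 i \sqrt{77}$ ($r = 1896472 + \sqrt{2} \sqrt{16 + \left(-10\right)^{2} + 27 \left(-10\right)} = 1896472 + \sqrt{2} \sqrt{16 + 100 - 270} = 1896472 + \sqrt{2} \sqrt{-154} = 1896472 + \sqrt{2} i \sqrt{154} = 1896472 + 2 i \sqrt{77} \approx 1.8965 \cdot 10^{6} + 17.55 i$)
$r + \left(1067 - 254\right) \left(-193\right) = \left(1896472 + 2 i \sqrt{77}\right) + \left(1067 - 254\right) \left(-193\right) = \left(1896472 + 2 i \sqrt{77}\right) + 813 \left(-193\right) = \left(1896472 + 2 i \sqrt{77}\right) - 156909 = 1739563 + 2 i \sqrt{77}$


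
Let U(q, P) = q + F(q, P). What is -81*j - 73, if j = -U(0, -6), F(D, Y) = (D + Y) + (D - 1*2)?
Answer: -721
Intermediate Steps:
F(D, Y) = -2 + Y + 2*D (F(D, Y) = (D + Y) + (D - 2) = (D + Y) + (-2 + D) = -2 + Y + 2*D)
U(q, P) = -2 + P + 3*q (U(q, P) = q + (-2 + P + 2*q) = -2 + P + 3*q)
j = 8 (j = -(-2 - 6 + 3*0) = -(-2 - 6 + 0) = -1*(-8) = 8)
-81*j - 73 = -81*8 - 73 = -648 - 73 = -721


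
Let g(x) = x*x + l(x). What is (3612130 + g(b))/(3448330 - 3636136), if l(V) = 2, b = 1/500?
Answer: -903033000001/46951500000 ≈ -19.233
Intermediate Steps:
b = 1/500 ≈ 0.0020000
g(x) = 2 + x**2 (g(x) = x*x + 2 = x**2 + 2 = 2 + x**2)
(3612130 + g(b))/(3448330 - 3636136) = (3612130 + (2 + (1/500)**2))/(3448330 - 3636136) = (3612130 + (2 + 1/250000))/(-187806) = (3612130 + 500001/250000)*(-1/187806) = (903033000001/250000)*(-1/187806) = -903033000001/46951500000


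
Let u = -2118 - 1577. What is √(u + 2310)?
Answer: I*√1385 ≈ 37.216*I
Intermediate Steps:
u = -3695
√(u + 2310) = √(-3695 + 2310) = √(-1385) = I*√1385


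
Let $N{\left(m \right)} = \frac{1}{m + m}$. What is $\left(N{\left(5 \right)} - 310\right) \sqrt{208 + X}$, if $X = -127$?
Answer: $- \frac{27891}{10} \approx -2789.1$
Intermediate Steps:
$N{\left(m \right)} = \frac{1}{2 m}$
$\left(N{\left(5 \right)} - 310\right) \sqrt{208 + X} = \left(\frac{1}{2 \cdot 5} - 310\right) \sqrt{208 - 127} = \left(\frac{1}{2} \cdot \frac{1}{5} - 310\right) \sqrt{81} = \left(\frac{1}{10} - 310\right) 9 = \left(- \frac{3099}{10}\right) 9 = - \frac{27891}{10}$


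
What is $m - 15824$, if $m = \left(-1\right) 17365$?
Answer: $-33189$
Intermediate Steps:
$m = -17365$
$m - 15824 = -17365 - 15824 = -33189$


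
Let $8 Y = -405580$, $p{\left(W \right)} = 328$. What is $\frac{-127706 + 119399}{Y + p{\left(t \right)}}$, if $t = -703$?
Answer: $\frac{16614}{100739} \approx 0.16492$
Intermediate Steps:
$Y = - \frac{101395}{2}$ ($Y = \frac{1}{8} \left(-405580\right) = - \frac{101395}{2} \approx -50698.0$)
$\frac{-127706 + 119399}{Y + p{\left(t \right)}} = \frac{-127706 + 119399}{- \frac{101395}{2} + 328} = - \frac{8307}{- \frac{100739}{2}} = \left(-8307\right) \left(- \frac{2}{100739}\right) = \frac{16614}{100739}$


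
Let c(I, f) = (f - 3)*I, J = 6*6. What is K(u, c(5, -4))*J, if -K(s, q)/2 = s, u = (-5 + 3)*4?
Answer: 576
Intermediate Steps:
J = 36
c(I, f) = I*(-3 + f) (c(I, f) = (-3 + f)*I = I*(-3 + f))
u = -8 (u = -2*4 = -8)
K(s, q) = -2*s
K(u, c(5, -4))*J = -2*(-8)*36 = 16*36 = 576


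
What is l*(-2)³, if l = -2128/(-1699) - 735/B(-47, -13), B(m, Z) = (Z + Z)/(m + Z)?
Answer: 299482288/22087 ≈ 13559.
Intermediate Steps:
B(m, Z) = 2*Z/(Z + m) (B(m, Z) = (2*Z)/(Z + m) = 2*Z/(Z + m))
l = -37435286/22087 (l = -2128/(-1699) - 735/(2*(-13)/(-13 - 47)) = -2128*(-1/1699) - 735/(2*(-13)/(-60)) = 2128/1699 - 735/(2*(-13)*(-1/60)) = 2128/1699 - 735/13/30 = 2128/1699 - 735*30/13 = 2128/1699 - 22050/13 = -37435286/22087 ≈ -1694.9)
l*(-2)³ = -37435286/22087*(-2)³ = -37435286/22087*(-8) = 299482288/22087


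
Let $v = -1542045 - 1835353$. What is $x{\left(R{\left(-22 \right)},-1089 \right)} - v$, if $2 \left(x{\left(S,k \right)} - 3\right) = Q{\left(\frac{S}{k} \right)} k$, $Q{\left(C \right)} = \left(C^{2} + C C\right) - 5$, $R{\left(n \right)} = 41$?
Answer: $\frac{7361905621}{2178} \approx 3.3801 \cdot 10^{6}$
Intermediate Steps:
$Q{\left(C \right)} = -5 + 2 C^{2}$ ($Q{\left(C \right)} = \left(C^{2} + C^{2}\right) - 5 = 2 C^{2} - 5 = -5 + 2 C^{2}$)
$x{\left(S,k \right)} = 3 + \frac{k \left(-5 + \frac{2 S^{2}}{k^{2}}\right)}{2}$ ($x{\left(S,k \right)} = 3 + \frac{\left(-5 + 2 \left(\frac{S}{k}\right)^{2}\right) k}{2} = 3 + \frac{\left(-5 + 2 \frac{S^{2}}{k^{2}}\right) k}{2} = 3 + \frac{\left(-5 + \frac{2 S^{2}}{k^{2}}\right) k}{2} = 3 + \frac{k \left(-5 + \frac{2 S^{2}}{k^{2}}\right)}{2}$)
$v = -3377398$ ($v = -1542045 - 1835353 = -3377398$)
$x{\left(R{\left(-22 \right)},-1089 \right)} - v = \left(3 - - \frac{5445}{2} + \frac{41^{2}}{-1089}\right) - -3377398 = \left(3 + \frac{5445}{2} + 1681 \left(- \frac{1}{1089}\right)\right) + 3377398 = \left(3 + \frac{5445}{2} - \frac{1681}{1089}\right) + 3377398 = \frac{5932777}{2178} + 3377398 = \frac{7361905621}{2178}$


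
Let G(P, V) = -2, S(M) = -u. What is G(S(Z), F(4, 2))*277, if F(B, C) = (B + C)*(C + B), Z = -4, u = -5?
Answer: -554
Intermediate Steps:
F(B, C) = (B + C)² (F(B, C) = (B + C)*(B + C) = (B + C)²)
S(M) = 5 (S(M) = -1*(-5) = 5)
G(S(Z), F(4, 2))*277 = -2*277 = -554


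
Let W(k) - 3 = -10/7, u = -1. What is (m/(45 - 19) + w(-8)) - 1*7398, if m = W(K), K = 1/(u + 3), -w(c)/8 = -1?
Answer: -1344969/182 ≈ -7389.9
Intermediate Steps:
w(c) = 8 (w(c) = -8*(-1) = 8)
K = 1/2 (K = 1/(-1 + 3) = 1/2 ≈ 0.50000)
W(k) = 11/7 (W(k) = 3 - 10/7 = 11/7)
m = 11/7 ≈ 1.5714
(m/(45 - 19) + w(-8)) - 1*7398 = ((11/7)/(45 - 19) + 8) - 1*7398 = ((11/7)/26 + 8) - 7398 = ((1/26)*(11/7) + 8) - 7398 = (11/182 + 8) - 7398 = 1467/182 - 7398 = -1344969/182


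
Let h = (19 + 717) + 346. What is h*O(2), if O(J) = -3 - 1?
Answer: -4328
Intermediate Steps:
O(J) = -4
h = 1082 (h = 736 + 346 = 1082)
h*O(2) = 1082*(-4) = -4328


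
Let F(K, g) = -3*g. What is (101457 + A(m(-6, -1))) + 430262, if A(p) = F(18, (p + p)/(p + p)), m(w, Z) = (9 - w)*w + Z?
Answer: 531716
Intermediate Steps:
m(w, Z) = Z + w*(9 - w) (m(w, Z) = w*(9 - w) + Z = Z + w*(9 - w))
A(p) = -3 (A(p) = -3*(p + p)/(p + p) = -3*2*p/(2*p) = -3*2*p*1/(2*p) = -3*1 = -3)
(101457 + A(m(-6, -1))) + 430262 = (101457 - 3) + 430262 = 101454 + 430262 = 531716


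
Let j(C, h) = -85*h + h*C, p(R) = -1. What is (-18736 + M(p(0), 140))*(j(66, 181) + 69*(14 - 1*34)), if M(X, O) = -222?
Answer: 91358602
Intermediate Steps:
j(C, h) = -85*h + C*h
(-18736 + M(p(0), 140))*(j(66, 181) + 69*(14 - 1*34)) = (-18736 - 222)*(181*(-85 + 66) + 69*(14 - 1*34)) = -18958*(181*(-19) + 69*(14 - 34)) = -18958*(-3439 + 69*(-20)) = -18958*(-3439 - 1380) = -18958*(-4819) = 91358602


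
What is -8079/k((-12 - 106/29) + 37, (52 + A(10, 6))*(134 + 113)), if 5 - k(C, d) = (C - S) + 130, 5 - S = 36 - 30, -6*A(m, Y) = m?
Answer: 234291/4273 ≈ 54.831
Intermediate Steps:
A(m, Y) = -m/6
S = -1 (S = 5 - (36 - 30) = 5 - 1*6 = 5 - 6 = -1)
k(C, d) = -126 - C (k(C, d) = 5 - ((C - 1*(-1)) + 130) = 5 - ((C + 1) + 130) = 5 - ((1 + C) + 130) = 5 - (131 + C) = 5 + (-131 - C) = -126 - C)
-8079/k((-12 - 106/29) + 37, (52 + A(10, 6))*(134 + 113)) = -8079/(-126 - ((-12 - 106/29) + 37)) = -8079/(-126 - (-454/29 + 37)) = -8079/(-126 - 1*619/29) = -8079/(-126 - 619/29) = -8079/(-4273/29) = -8079*(-29/4273) = 234291/4273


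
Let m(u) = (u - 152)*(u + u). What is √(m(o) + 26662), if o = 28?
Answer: √19718 ≈ 140.42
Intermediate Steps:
m(u) = 2*u*(-152 + u) (m(u) = (-152 + u)*(2*u) = 2*u*(-152 + u))
√(m(o) + 26662) = √(2*28*(-152 + 28) + 26662) = √(2*28*(-124) + 26662) = √(-6944 + 26662) = √19718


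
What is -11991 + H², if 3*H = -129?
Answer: -10142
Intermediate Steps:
H = -43 (H = (⅓)*(-129) = -43)
-11991 + H² = -11991 + (-43)² = -11991 + 1849 = -10142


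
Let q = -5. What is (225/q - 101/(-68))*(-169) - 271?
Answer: 481643/68 ≈ 7083.0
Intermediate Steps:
(225/q - 101/(-68))*(-169) - 271 = (225/(-5) - 101/(-68))*(-169) - 271 = (225*(-⅕) - 101*(-1/68))*(-169) - 271 = (-45 + 101/68)*(-169) - 271 = -2959/68*(-169) - 271 = 500071/68 - 271 = 481643/68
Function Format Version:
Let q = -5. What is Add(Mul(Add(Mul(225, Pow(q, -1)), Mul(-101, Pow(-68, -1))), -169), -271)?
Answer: Rational(481643, 68) ≈ 7083.0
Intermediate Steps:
Add(Mul(Add(Mul(225, Pow(q, -1)), Mul(-101, Pow(-68, -1))), -169), -271) = Add(Mul(Add(Mul(225, Pow(-5, -1)), Mul(-101, Pow(-68, -1))), -169), -271) = Add(Mul(Add(Mul(225, Rational(-1, 5)), Mul(-101, Rational(-1, 68))), -169), -271) = Add(Mul(Add(-45, Rational(101, 68)), -169), -271) = Add(Mul(Rational(-2959, 68), -169), -271) = Add(Rational(500071, 68), -271) = Rational(481643, 68)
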